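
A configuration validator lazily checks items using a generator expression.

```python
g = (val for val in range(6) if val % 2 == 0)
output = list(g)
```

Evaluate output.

Step 1: Filter range(6) keeping only even values:
  val=0: even, included
  val=1: odd, excluded
  val=2: even, included
  val=3: odd, excluded
  val=4: even, included
  val=5: odd, excluded
Therefore output = [0, 2, 4].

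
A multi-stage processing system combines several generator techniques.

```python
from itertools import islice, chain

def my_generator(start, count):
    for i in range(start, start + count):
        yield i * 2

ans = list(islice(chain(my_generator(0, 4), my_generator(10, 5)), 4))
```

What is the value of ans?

Step 1: my_generator(0, 4) yields [0, 2, 4, 6].
Step 2: my_generator(10, 5) yields [20, 22, 24, 26, 28].
Step 3: chain concatenates: [0, 2, 4, 6, 20, 22, 24, 26, 28].
Step 4: islice takes first 4: [0, 2, 4, 6].
Therefore ans = [0, 2, 4, 6].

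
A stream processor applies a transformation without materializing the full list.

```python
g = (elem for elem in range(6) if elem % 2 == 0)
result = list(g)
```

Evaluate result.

Step 1: Filter range(6) keeping only even values:
  elem=0: even, included
  elem=1: odd, excluded
  elem=2: even, included
  elem=3: odd, excluded
  elem=4: even, included
  elem=5: odd, excluded
Therefore result = [0, 2, 4].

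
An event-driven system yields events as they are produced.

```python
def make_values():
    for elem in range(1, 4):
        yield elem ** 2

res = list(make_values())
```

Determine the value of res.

Step 1: For each elem in range(1, 4), yield elem**2:
  elem=1: yield 1**2 = 1
  elem=2: yield 2**2 = 4
  elem=3: yield 3**2 = 9
Therefore res = [1, 4, 9].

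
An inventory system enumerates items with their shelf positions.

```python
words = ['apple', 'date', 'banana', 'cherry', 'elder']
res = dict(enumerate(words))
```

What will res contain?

Step 1: enumerate pairs indices with words:
  0 -> 'apple'
  1 -> 'date'
  2 -> 'banana'
  3 -> 'cherry'
  4 -> 'elder'
Therefore res = {0: 'apple', 1: 'date', 2: 'banana', 3: 'cherry', 4: 'elder'}.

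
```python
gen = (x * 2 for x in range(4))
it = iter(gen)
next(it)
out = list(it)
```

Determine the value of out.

Step 1: Generator produces [0, 2, 4, 6].
Step 2: next(it) consumes first element (0).
Step 3: list(it) collects remaining: [2, 4, 6].
Therefore out = [2, 4, 6].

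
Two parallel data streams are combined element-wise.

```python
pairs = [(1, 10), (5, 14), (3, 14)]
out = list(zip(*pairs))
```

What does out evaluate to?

Step 1: zip(*pairs) transposes: unzips [(1, 10), (5, 14), (3, 14)] into separate sequences.
Step 2: First elements: (1, 5, 3), second elements: (10, 14, 14).
Therefore out = [(1, 5, 3), (10, 14, 14)].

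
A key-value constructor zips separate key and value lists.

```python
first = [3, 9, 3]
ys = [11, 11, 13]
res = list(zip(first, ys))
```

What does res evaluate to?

Step 1: zip pairs elements at same index:
  Index 0: (3, 11)
  Index 1: (9, 11)
  Index 2: (3, 13)
Therefore res = [(3, 11), (9, 11), (3, 13)].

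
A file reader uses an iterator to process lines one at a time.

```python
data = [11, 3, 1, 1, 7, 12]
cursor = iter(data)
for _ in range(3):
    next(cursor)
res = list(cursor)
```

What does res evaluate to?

Step 1: Create iterator over [11, 3, 1, 1, 7, 12].
Step 2: Advance 3 positions (consuming [11, 3, 1]).
Step 3: list() collects remaining elements: [1, 7, 12].
Therefore res = [1, 7, 12].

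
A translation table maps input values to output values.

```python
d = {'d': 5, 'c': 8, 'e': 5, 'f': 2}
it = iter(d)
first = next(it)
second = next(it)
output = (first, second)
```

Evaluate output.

Step 1: iter(d) iterates over keys: ['d', 'c', 'e', 'f'].
Step 2: first = next(it) = 'd', second = next(it) = 'c'.
Therefore output = ('d', 'c').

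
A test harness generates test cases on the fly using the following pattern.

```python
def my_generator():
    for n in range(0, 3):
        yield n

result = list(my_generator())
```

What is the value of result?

Step 1: The generator yields each value from range(0, 3).
Step 2: list() consumes all yields: [0, 1, 2].
Therefore result = [0, 1, 2].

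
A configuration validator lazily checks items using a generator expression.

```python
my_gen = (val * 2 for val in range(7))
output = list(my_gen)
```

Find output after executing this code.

Step 1: For each val in range(7), compute val*2:
  val=0: 0*2 = 0
  val=1: 1*2 = 2
  val=2: 2*2 = 4
  val=3: 3*2 = 6
  val=4: 4*2 = 8
  val=5: 5*2 = 10
  val=6: 6*2 = 12
Therefore output = [0, 2, 4, 6, 8, 10, 12].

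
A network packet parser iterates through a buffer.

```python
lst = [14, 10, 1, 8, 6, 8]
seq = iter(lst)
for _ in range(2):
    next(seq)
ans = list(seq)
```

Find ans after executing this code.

Step 1: Create iterator over [14, 10, 1, 8, 6, 8].
Step 2: Advance 2 positions (consuming [14, 10]).
Step 3: list() collects remaining elements: [1, 8, 6, 8].
Therefore ans = [1, 8, 6, 8].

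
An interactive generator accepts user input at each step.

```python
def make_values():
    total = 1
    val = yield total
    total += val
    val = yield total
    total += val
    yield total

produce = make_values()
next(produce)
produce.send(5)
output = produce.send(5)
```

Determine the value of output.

Step 1: next() -> yield total=1.
Step 2: send(5) -> val=5, total = 1+5 = 6, yield 6.
Step 3: send(5) -> val=5, total = 6+5 = 11, yield 11.
Therefore output = 11.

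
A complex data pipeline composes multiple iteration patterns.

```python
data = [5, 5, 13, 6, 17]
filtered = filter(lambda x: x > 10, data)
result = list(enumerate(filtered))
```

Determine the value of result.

Step 1: Filter [5, 5, 13, 6, 17] for > 10: [13, 17].
Step 2: enumerate re-indexes from 0: [(0, 13), (1, 17)].
Therefore result = [(0, 13), (1, 17)].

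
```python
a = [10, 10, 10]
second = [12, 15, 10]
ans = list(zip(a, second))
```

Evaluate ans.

Step 1: zip pairs elements at same index:
  Index 0: (10, 12)
  Index 1: (10, 15)
  Index 2: (10, 10)
Therefore ans = [(10, 12), (10, 15), (10, 10)].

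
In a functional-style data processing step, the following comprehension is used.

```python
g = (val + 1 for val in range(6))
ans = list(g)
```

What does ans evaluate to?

Step 1: For each val in range(6), compute val+1:
  val=0: 0+1 = 1
  val=1: 1+1 = 2
  val=2: 2+1 = 3
  val=3: 3+1 = 4
  val=4: 4+1 = 5
  val=5: 5+1 = 6
Therefore ans = [1, 2, 3, 4, 5, 6].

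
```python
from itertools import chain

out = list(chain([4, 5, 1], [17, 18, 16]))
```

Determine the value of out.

Step 1: chain() concatenates iterables: [4, 5, 1] + [17, 18, 16].
Therefore out = [4, 5, 1, 17, 18, 16].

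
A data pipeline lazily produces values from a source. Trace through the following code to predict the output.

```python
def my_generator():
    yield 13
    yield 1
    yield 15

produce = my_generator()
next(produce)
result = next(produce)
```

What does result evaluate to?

Step 1: my_generator() creates a generator.
Step 2: next(produce) yields 13 (consumed and discarded).
Step 3: next(produce) yields 1, assigned to result.
Therefore result = 1.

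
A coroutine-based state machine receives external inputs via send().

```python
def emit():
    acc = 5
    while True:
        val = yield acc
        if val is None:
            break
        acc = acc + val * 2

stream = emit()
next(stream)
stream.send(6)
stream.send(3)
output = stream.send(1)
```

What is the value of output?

Step 1: next() -> yield acc=5.
Step 2: send(6) -> val=6, acc = 5 + 6*2 = 17, yield 17.
Step 3: send(3) -> val=3, acc = 17 + 3*2 = 23, yield 23.
Step 4: send(1) -> val=1, acc = 23 + 1*2 = 25, yield 25.
Therefore output = 25.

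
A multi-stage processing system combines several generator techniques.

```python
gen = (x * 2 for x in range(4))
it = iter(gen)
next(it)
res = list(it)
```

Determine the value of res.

Step 1: Generator produces [0, 2, 4, 6].
Step 2: next(it) consumes first element (0).
Step 3: list(it) collects remaining: [2, 4, 6].
Therefore res = [2, 4, 6].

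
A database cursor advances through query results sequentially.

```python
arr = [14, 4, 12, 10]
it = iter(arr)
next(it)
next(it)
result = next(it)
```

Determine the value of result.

Step 1: Create iterator over [14, 4, 12, 10].
Step 2: next() consumes 14.
Step 3: next() consumes 4.
Step 4: next() returns 12.
Therefore result = 12.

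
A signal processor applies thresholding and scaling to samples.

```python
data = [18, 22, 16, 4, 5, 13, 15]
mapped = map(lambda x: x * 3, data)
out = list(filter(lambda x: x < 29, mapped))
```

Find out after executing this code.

Step 1: Map x * 3:
  18 -> 54
  22 -> 66
  16 -> 48
  4 -> 12
  5 -> 15
  13 -> 39
  15 -> 45
Step 2: Filter for < 29:
  54: removed
  66: removed
  48: removed
  12: kept
  15: kept
  39: removed
  45: removed
Therefore out = [12, 15].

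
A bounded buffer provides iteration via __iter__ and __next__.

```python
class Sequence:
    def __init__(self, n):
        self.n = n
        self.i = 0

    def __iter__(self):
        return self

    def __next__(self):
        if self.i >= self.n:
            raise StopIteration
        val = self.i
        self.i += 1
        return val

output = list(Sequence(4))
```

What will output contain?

Step 1: Sequence(4) creates an iterator counting 0 to 3.
Step 2: list() consumes all values: [0, 1, 2, 3].
Therefore output = [0, 1, 2, 3].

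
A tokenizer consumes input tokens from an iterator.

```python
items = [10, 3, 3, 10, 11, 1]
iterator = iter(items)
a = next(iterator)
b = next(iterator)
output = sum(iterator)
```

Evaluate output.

Step 1: Create iterator over [10, 3, 3, 10, 11, 1].
Step 2: a = next() = 10, b = next() = 3.
Step 3: sum() of remaining [3, 10, 11, 1] = 25.
Therefore output = 25.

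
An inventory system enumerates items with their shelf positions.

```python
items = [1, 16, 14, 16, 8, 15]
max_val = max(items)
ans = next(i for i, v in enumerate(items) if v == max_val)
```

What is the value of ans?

Step 1: max([1, 16, 14, 16, 8, 15]) = 16.
Step 2: Find first index where value == 16:
  Index 0: 1 != 16
  Index 1: 16 == 16, found!
Therefore ans = 1.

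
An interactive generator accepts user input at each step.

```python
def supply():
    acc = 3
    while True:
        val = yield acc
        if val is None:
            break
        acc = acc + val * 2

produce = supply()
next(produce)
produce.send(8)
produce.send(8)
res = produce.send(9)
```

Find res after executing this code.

Step 1: next() -> yield acc=3.
Step 2: send(8) -> val=8, acc = 3 + 8*2 = 19, yield 19.
Step 3: send(8) -> val=8, acc = 19 + 8*2 = 35, yield 35.
Step 4: send(9) -> val=9, acc = 35 + 9*2 = 53, yield 53.
Therefore res = 53.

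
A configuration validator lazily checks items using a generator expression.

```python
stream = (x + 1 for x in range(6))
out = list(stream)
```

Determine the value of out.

Step 1: For each x in range(6), compute x+1:
  x=0: 0+1 = 1
  x=1: 1+1 = 2
  x=2: 2+1 = 3
  x=3: 3+1 = 4
  x=4: 4+1 = 5
  x=5: 5+1 = 6
Therefore out = [1, 2, 3, 4, 5, 6].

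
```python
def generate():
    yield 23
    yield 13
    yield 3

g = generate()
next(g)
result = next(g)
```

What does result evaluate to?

Step 1: generate() creates a generator.
Step 2: next(g) yields 23 (consumed and discarded).
Step 3: next(g) yields 13, assigned to result.
Therefore result = 13.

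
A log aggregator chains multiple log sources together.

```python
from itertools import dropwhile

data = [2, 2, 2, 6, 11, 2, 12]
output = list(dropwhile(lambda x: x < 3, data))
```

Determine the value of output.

Step 1: dropwhile drops elements while < 3:
  2 < 3: dropped
  2 < 3: dropped
  2 < 3: dropped
  6: kept (dropping stopped)
Step 2: Remaining elements kept regardless of condition.
Therefore output = [6, 11, 2, 12].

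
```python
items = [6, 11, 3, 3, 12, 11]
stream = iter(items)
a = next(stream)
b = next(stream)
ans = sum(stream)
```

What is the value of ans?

Step 1: Create iterator over [6, 11, 3, 3, 12, 11].
Step 2: a = next() = 6, b = next() = 11.
Step 3: sum() of remaining [3, 3, 12, 11] = 29.
Therefore ans = 29.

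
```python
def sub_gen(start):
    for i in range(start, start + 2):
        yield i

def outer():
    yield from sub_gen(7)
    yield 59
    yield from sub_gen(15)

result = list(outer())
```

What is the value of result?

Step 1: outer() delegates to sub_gen(7):
  yield 7
  yield 8
Step 2: yield 59
Step 3: Delegates to sub_gen(15):
  yield 15
  yield 16
Therefore result = [7, 8, 59, 15, 16].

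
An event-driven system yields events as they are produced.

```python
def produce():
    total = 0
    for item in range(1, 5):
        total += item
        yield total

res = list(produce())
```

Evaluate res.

Step 1: Generator accumulates running sum:
  item=1: total = 1, yield 1
  item=2: total = 3, yield 3
  item=3: total = 6, yield 6
  item=4: total = 10, yield 10
Therefore res = [1, 3, 6, 10].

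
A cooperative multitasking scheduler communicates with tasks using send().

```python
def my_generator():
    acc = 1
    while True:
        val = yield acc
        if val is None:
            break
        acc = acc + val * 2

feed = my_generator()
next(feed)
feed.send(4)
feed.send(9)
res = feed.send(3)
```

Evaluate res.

Step 1: next() -> yield acc=1.
Step 2: send(4) -> val=4, acc = 1 + 4*2 = 9, yield 9.
Step 3: send(9) -> val=9, acc = 9 + 9*2 = 27, yield 27.
Step 4: send(3) -> val=3, acc = 27 + 3*2 = 33, yield 33.
Therefore res = 33.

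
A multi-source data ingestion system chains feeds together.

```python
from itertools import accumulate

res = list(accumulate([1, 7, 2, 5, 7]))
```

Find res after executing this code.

Step 1: accumulate computes running sums:
  + 1 = 1
  + 7 = 8
  + 2 = 10
  + 5 = 15
  + 7 = 22
Therefore res = [1, 8, 10, 15, 22].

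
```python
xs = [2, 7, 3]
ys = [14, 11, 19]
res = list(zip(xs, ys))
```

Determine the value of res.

Step 1: zip pairs elements at same index:
  Index 0: (2, 14)
  Index 1: (7, 11)
  Index 2: (3, 19)
Therefore res = [(2, 14), (7, 11), (3, 19)].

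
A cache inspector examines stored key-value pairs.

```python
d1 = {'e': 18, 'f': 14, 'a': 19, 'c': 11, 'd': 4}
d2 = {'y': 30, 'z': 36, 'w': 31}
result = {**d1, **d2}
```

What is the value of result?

Step 1: Merge d1 and d2 (d2 values override on key conflicts).
Step 2: d1 has keys ['e', 'f', 'a', 'c', 'd'], d2 has keys ['y', 'z', 'w'].
Therefore result = {'e': 18, 'f': 14, 'a': 19, 'c': 11, 'd': 4, 'y': 30, 'z': 36, 'w': 31}.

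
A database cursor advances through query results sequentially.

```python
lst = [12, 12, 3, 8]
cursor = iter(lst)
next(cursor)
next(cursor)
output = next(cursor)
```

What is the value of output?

Step 1: Create iterator over [12, 12, 3, 8].
Step 2: next() consumes 12.
Step 3: next() consumes 12.
Step 4: next() returns 3.
Therefore output = 3.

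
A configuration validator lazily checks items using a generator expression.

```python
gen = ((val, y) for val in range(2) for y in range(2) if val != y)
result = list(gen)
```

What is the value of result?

Step 1: Nested generator over range(2) x range(2) where val != y:
  (0, 0): excluded (val == y)
  (0, 1): included
  (1, 0): included
  (1, 1): excluded (val == y)
Therefore result = [(0, 1), (1, 0)].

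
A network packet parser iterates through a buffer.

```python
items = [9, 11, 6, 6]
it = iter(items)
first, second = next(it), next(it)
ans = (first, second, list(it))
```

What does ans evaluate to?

Step 1: Create iterator over [9, 11, 6, 6].
Step 2: first = 9, second = 11.
Step 3: Remaining elements: [6, 6].
Therefore ans = (9, 11, [6, 6]).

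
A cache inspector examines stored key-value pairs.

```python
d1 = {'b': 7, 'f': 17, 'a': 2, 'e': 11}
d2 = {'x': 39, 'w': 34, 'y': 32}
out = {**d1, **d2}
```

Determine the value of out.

Step 1: Merge d1 and d2 (d2 values override on key conflicts).
Step 2: d1 has keys ['b', 'f', 'a', 'e'], d2 has keys ['x', 'w', 'y'].
Therefore out = {'b': 7, 'f': 17, 'a': 2, 'e': 11, 'x': 39, 'w': 34, 'y': 32}.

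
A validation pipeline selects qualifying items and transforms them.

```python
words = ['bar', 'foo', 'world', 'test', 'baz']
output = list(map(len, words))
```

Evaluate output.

Step 1: Map len() to each word:
  'bar' -> 3
  'foo' -> 3
  'world' -> 5
  'test' -> 4
  'baz' -> 3
Therefore output = [3, 3, 5, 4, 3].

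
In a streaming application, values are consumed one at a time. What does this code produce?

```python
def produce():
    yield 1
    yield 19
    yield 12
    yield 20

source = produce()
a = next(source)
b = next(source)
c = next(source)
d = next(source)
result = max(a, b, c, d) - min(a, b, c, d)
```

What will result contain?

Step 1: Create generator and consume all values:
  a = next(source) = 1
  b = next(source) = 19
  c = next(source) = 12
  d = next(source) = 20
Step 2: max = 20, min = 1, result = 20 - 1 = 19.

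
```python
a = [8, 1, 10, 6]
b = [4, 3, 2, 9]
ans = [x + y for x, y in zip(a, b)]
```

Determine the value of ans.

Step 1: Add corresponding elements:
  8 + 4 = 12
  1 + 3 = 4
  10 + 2 = 12
  6 + 9 = 15
Therefore ans = [12, 4, 12, 15].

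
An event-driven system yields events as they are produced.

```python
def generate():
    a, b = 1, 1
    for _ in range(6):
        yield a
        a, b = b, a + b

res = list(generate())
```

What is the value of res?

Step 1: Fibonacci-like sequence starting with a=1, b=1:
  Iteration 1: yield a=1, then a,b = 1,2
  Iteration 2: yield a=1, then a,b = 2,3
  Iteration 3: yield a=2, then a,b = 3,5
  Iteration 4: yield a=3, then a,b = 5,8
  Iteration 5: yield a=5, then a,b = 8,13
  Iteration 6: yield a=8, then a,b = 13,21
Therefore res = [1, 1, 2, 3, 5, 8].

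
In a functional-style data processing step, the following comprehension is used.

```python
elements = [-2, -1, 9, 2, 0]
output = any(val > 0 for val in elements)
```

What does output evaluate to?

Step 1: Check val > 0 for each element in [-2, -1, 9, 2, 0]:
  -2 > 0: False
  -1 > 0: False
  9 > 0: True
  2 > 0: True
  0 > 0: False
Step 2: any() returns True.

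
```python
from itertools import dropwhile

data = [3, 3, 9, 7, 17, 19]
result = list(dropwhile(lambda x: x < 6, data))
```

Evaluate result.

Step 1: dropwhile drops elements while < 6:
  3 < 6: dropped
  3 < 6: dropped
  9: kept (dropping stopped)
Step 2: Remaining elements kept regardless of condition.
Therefore result = [9, 7, 17, 19].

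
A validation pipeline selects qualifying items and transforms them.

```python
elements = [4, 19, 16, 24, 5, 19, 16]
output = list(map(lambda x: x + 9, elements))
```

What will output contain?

Step 1: Apply lambda x: x + 9 to each element:
  4 -> 13
  19 -> 28
  16 -> 25
  24 -> 33
  5 -> 14
  19 -> 28
  16 -> 25
Therefore output = [13, 28, 25, 33, 14, 28, 25].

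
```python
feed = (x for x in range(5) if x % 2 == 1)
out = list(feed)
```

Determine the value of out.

Step 1: Filter range(5) keeping only odd values:
  x=0: even, excluded
  x=1: odd, included
  x=2: even, excluded
  x=3: odd, included
  x=4: even, excluded
Therefore out = [1, 3].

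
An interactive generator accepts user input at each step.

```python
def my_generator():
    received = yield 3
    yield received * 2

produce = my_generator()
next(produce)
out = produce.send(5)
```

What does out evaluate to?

Step 1: next(produce) advances to first yield, producing 3.
Step 2: send(5) resumes, received = 5.
Step 3: yield received * 2 = 5 * 2 = 10.
Therefore out = 10.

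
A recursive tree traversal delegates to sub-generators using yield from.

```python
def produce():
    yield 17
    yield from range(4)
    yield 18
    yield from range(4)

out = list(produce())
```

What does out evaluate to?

Step 1: Trace yields in order:
  yield 17
  yield 0
  yield 1
  yield 2
  yield 3
  yield 18
  yield 0
  yield 1
  yield 2
  yield 3
Therefore out = [17, 0, 1, 2, 3, 18, 0, 1, 2, 3].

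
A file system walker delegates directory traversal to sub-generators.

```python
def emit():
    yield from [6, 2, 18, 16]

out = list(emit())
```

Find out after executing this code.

Step 1: yield from delegates to the iterable, yielding each element.
Step 2: Collected values: [6, 2, 18, 16].
Therefore out = [6, 2, 18, 16].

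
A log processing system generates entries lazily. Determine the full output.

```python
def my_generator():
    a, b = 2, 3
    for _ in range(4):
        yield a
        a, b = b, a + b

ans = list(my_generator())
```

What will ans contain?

Step 1: Fibonacci-like sequence starting with a=2, b=3:
  Iteration 1: yield a=2, then a,b = 3,5
  Iteration 2: yield a=3, then a,b = 5,8
  Iteration 3: yield a=5, then a,b = 8,13
  Iteration 4: yield a=8, then a,b = 13,21
Therefore ans = [2, 3, 5, 8].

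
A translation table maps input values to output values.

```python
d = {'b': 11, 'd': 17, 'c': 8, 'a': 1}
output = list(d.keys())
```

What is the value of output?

Step 1: d.keys() returns the dictionary keys in insertion order.
Therefore output = ['b', 'd', 'c', 'a'].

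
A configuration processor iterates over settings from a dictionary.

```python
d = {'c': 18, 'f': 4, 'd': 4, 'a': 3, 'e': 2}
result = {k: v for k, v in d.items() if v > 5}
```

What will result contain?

Step 1: Filter items where value > 5:
  'c': 18 > 5: kept
  'f': 4 <= 5: removed
  'd': 4 <= 5: removed
  'a': 3 <= 5: removed
  'e': 2 <= 5: removed
Therefore result = {'c': 18}.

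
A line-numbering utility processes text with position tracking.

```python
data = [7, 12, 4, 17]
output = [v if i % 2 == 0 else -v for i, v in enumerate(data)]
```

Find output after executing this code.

Step 1: For each (i, v), keep v if i is even, negate if odd:
  i=0 (even): keep 7
  i=1 (odd): negate to -12
  i=2 (even): keep 4
  i=3 (odd): negate to -17
Therefore output = [7, -12, 4, -17].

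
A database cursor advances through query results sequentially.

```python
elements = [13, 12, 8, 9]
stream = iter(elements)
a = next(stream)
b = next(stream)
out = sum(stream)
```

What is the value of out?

Step 1: Create iterator over [13, 12, 8, 9].
Step 2: a = next() = 13, b = next() = 12.
Step 3: sum() of remaining [8, 9] = 17.
Therefore out = 17.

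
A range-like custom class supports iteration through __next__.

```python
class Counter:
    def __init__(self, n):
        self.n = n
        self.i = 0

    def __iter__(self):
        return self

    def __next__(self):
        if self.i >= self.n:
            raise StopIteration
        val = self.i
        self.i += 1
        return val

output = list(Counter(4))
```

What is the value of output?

Step 1: Counter(4) creates an iterator counting 0 to 3.
Step 2: list() consumes all values: [0, 1, 2, 3].
Therefore output = [0, 1, 2, 3].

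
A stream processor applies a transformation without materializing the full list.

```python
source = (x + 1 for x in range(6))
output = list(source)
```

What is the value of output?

Step 1: For each x in range(6), compute x+1:
  x=0: 0+1 = 1
  x=1: 1+1 = 2
  x=2: 2+1 = 3
  x=3: 3+1 = 4
  x=4: 4+1 = 5
  x=5: 5+1 = 6
Therefore output = [1, 2, 3, 4, 5, 6].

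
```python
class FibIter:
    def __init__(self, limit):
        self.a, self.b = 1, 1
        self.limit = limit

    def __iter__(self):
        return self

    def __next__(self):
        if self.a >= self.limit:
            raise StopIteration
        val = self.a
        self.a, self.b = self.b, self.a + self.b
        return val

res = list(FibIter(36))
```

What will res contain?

Step 1: Fibonacci-like sequence (a=1, b=1) until >= 36:
  Yield 1, then a,b = 1,2
  Yield 1, then a,b = 2,3
  Yield 2, then a,b = 3,5
  Yield 3, then a,b = 5,8
  Yield 5, then a,b = 8,13
  Yield 8, then a,b = 13,21
  Yield 13, then a,b = 21,34
  Yield 21, then a,b = 34,55
  Yield 34, then a,b = 55,89
Step 2: 55 >= 36, stop.
Therefore res = [1, 1, 2, 3, 5, 8, 13, 21, 34].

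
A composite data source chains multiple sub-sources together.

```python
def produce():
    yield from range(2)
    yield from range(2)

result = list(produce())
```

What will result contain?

Step 1: Trace yields in order:
  yield 0
  yield 1
  yield 0
  yield 1
Therefore result = [0, 1, 0, 1].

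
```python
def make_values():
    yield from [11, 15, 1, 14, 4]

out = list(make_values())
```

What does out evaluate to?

Step 1: yield from delegates to the iterable, yielding each element.
Step 2: Collected values: [11, 15, 1, 14, 4].
Therefore out = [11, 15, 1, 14, 4].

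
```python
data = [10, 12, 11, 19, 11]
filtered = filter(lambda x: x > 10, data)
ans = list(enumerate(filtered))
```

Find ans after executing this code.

Step 1: Filter [10, 12, 11, 19, 11] for > 10: [12, 11, 19, 11].
Step 2: enumerate re-indexes from 0: [(0, 12), (1, 11), (2, 19), (3, 11)].
Therefore ans = [(0, 12), (1, 11), (2, 19), (3, 11)].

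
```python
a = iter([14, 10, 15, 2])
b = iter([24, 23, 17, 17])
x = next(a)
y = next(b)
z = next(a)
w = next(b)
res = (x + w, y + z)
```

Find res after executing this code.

Step 1: a iterates [14, 10, 15, 2], b iterates [24, 23, 17, 17].
Step 2: x = next(a) = 14, y = next(b) = 24.
Step 3: z = next(a) = 10, w = next(b) = 23.
Step 4: res = (14 + 23, 24 + 10) = (37, 34).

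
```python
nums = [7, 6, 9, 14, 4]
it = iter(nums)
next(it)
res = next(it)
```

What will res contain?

Step 1: Create iterator over [7, 6, 9, 14, 4].
Step 2: next() consumes 7.
Step 3: next() returns 6.
Therefore res = 6.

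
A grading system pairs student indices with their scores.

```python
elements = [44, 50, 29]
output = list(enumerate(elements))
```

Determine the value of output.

Step 1: enumerate pairs each element with its index:
  (0, 44)
  (1, 50)
  (2, 29)
Therefore output = [(0, 44), (1, 50), (2, 29)].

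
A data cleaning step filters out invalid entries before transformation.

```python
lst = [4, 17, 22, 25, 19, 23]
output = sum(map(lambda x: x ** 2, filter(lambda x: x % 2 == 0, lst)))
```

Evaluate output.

Step 1: Filter even numbers from [4, 17, 22, 25, 19, 23]: [4, 22]
Step 2: Square each: [16, 484]
Step 3: Sum = 500.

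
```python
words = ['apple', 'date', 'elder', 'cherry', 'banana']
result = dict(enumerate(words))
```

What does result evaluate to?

Step 1: enumerate pairs indices with words:
  0 -> 'apple'
  1 -> 'date'
  2 -> 'elder'
  3 -> 'cherry'
  4 -> 'banana'
Therefore result = {0: 'apple', 1: 'date', 2: 'elder', 3: 'cherry', 4: 'banana'}.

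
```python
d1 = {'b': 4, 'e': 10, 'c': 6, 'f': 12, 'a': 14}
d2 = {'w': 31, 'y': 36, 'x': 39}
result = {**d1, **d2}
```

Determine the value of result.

Step 1: Merge d1 and d2 (d2 values override on key conflicts).
Step 2: d1 has keys ['b', 'e', 'c', 'f', 'a'], d2 has keys ['w', 'y', 'x'].
Therefore result = {'b': 4, 'e': 10, 'c': 6, 'f': 12, 'a': 14, 'w': 31, 'y': 36, 'x': 39}.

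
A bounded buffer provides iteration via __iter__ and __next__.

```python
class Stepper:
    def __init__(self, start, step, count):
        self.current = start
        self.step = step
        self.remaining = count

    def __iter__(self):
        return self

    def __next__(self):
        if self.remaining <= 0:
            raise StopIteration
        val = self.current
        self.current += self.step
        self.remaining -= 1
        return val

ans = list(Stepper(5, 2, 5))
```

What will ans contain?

Step 1: Stepper starts at 5, increments by 2, for 5 steps:
  Yield 5, then current += 2
  Yield 7, then current += 2
  Yield 9, then current += 2
  Yield 11, then current += 2
  Yield 13, then current += 2
Therefore ans = [5, 7, 9, 11, 13].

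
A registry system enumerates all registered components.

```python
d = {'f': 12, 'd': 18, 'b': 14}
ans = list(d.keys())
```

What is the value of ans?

Step 1: d.keys() returns the dictionary keys in insertion order.
Therefore ans = ['f', 'd', 'b'].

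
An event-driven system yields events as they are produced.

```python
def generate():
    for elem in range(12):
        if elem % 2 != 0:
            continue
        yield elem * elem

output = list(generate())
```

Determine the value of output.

Step 1: Only yield elem**2 when elem is divisible by 2:
  elem=0: 0 % 2 == 0, yield 0**2 = 0
  elem=2: 2 % 2 == 0, yield 2**2 = 4
  elem=4: 4 % 2 == 0, yield 4**2 = 16
  elem=6: 6 % 2 == 0, yield 6**2 = 36
  elem=8: 8 % 2 == 0, yield 8**2 = 64
  elem=10: 10 % 2 == 0, yield 10**2 = 100
Therefore output = [0, 4, 16, 36, 64, 100].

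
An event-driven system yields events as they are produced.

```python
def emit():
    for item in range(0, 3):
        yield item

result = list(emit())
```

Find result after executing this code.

Step 1: The generator yields each value from range(0, 3).
Step 2: list() consumes all yields: [0, 1, 2].
Therefore result = [0, 1, 2].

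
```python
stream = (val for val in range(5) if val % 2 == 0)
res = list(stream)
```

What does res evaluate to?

Step 1: Filter range(5) keeping only even values:
  val=0: even, included
  val=1: odd, excluded
  val=2: even, included
  val=3: odd, excluded
  val=4: even, included
Therefore res = [0, 2, 4].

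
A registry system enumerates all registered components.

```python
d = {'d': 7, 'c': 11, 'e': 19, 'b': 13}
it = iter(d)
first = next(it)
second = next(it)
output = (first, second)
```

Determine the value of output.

Step 1: iter(d) iterates over keys: ['d', 'c', 'e', 'b'].
Step 2: first = next(it) = 'd', second = next(it) = 'c'.
Therefore output = ('d', 'c').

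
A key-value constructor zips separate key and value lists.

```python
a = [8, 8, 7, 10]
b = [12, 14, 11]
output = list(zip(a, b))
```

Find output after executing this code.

Step 1: zip stops at shortest (len(a)=4, len(b)=3):
  Index 0: (8, 12)
  Index 1: (8, 14)
  Index 2: (7, 11)
Step 2: Last element of a (10) has no pair, dropped.
Therefore output = [(8, 12), (8, 14), (7, 11)].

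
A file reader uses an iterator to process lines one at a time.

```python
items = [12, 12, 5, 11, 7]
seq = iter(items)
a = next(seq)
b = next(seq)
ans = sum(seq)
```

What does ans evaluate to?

Step 1: Create iterator over [12, 12, 5, 11, 7].
Step 2: a = next() = 12, b = next() = 12.
Step 3: sum() of remaining [5, 11, 7] = 23.
Therefore ans = 23.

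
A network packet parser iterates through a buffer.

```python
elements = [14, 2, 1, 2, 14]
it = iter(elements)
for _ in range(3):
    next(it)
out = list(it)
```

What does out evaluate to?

Step 1: Create iterator over [14, 2, 1, 2, 14].
Step 2: Advance 3 positions (consuming [14, 2, 1]).
Step 3: list() collects remaining elements: [2, 14].
Therefore out = [2, 14].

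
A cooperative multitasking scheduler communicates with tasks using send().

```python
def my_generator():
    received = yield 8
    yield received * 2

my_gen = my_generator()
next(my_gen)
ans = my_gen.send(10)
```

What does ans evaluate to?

Step 1: next(my_gen) advances to first yield, producing 8.
Step 2: send(10) resumes, received = 10.
Step 3: yield received * 2 = 10 * 2 = 20.
Therefore ans = 20.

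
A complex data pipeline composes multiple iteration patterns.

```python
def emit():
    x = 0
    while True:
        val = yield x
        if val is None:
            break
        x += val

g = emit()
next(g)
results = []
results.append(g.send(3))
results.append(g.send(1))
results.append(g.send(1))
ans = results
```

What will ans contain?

Step 1: next(g) -> yield 0.
Step 2: send(3) -> x = 3, yield 3.
Step 3: send(1) -> x = 4, yield 4.
Step 4: send(1) -> x = 5, yield 5.
Therefore ans = [3, 4, 5].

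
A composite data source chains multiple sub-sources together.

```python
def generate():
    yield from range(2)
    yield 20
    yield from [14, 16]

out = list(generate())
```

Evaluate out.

Step 1: Trace yields in order:
  yield 0
  yield 1
  yield 20
  yield 14
  yield 16
Therefore out = [0, 1, 20, 14, 16].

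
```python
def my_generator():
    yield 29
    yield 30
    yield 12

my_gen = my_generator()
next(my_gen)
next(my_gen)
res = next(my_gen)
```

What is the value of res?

Step 1: my_generator() creates a generator.
Step 2: next(my_gen) yields 29 (consumed and discarded).
Step 3: next(my_gen) yields 30 (consumed and discarded).
Step 4: next(my_gen) yields 12, assigned to res.
Therefore res = 12.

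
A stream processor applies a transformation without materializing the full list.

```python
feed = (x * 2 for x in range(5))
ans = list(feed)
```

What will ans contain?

Step 1: For each x in range(5), compute x*2:
  x=0: 0*2 = 0
  x=1: 1*2 = 2
  x=2: 2*2 = 4
  x=3: 3*2 = 6
  x=4: 4*2 = 8
Therefore ans = [0, 2, 4, 6, 8].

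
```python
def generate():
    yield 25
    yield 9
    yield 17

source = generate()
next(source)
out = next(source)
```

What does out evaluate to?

Step 1: generate() creates a generator.
Step 2: next(source) yields 25 (consumed and discarded).
Step 3: next(source) yields 9, assigned to out.
Therefore out = 9.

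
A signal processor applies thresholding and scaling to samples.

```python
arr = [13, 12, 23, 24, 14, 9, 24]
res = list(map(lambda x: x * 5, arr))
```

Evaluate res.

Step 1: Apply lambda x: x * 5 to each element:
  13 -> 65
  12 -> 60
  23 -> 115
  24 -> 120
  14 -> 70
  9 -> 45
  24 -> 120
Therefore res = [65, 60, 115, 120, 70, 45, 120].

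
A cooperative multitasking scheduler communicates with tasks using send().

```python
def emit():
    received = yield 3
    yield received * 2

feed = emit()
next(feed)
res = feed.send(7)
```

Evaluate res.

Step 1: next(feed) advances to first yield, producing 3.
Step 2: send(7) resumes, received = 7.
Step 3: yield received * 2 = 7 * 2 = 14.
Therefore res = 14.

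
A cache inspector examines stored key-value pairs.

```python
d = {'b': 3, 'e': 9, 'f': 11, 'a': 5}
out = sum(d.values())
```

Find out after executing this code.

Step 1: d.values() = [3, 9, 11, 5].
Step 2: sum = 28.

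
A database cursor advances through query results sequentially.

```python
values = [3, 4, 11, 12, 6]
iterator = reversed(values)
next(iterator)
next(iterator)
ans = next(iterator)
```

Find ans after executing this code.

Step 1: reversed([3, 4, 11, 12, 6]) gives iterator: [6, 12, 11, 4, 3].
Step 2: First next() = 6, second next() = 12.
Step 3: Third next() = 11.
Therefore ans = 11.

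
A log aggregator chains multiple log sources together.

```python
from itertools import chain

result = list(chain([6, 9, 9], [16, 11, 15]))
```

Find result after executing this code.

Step 1: chain() concatenates iterables: [6, 9, 9] + [16, 11, 15].
Therefore result = [6, 9, 9, 16, 11, 15].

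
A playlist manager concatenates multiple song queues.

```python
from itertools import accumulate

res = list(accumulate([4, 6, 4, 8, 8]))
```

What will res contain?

Step 1: accumulate computes running sums:
  + 4 = 4
  + 6 = 10
  + 4 = 14
  + 8 = 22
  + 8 = 30
Therefore res = [4, 10, 14, 22, 30].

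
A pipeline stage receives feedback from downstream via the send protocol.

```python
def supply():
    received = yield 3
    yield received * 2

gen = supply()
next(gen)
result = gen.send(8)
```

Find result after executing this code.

Step 1: next(gen) advances to first yield, producing 3.
Step 2: send(8) resumes, received = 8.
Step 3: yield received * 2 = 8 * 2 = 16.
Therefore result = 16.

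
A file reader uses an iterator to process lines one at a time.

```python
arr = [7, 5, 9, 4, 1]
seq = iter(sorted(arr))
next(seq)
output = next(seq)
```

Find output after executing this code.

Step 1: sorted([7, 5, 9, 4, 1]) = [1, 4, 5, 7, 9].
Step 2: Create iterator and skip 1 elements.
Step 3: next() returns 4.
Therefore output = 4.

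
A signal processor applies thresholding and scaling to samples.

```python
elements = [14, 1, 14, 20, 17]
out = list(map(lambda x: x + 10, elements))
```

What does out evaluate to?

Step 1: Apply lambda x: x + 10 to each element:
  14 -> 24
  1 -> 11
  14 -> 24
  20 -> 30
  17 -> 27
Therefore out = [24, 11, 24, 30, 27].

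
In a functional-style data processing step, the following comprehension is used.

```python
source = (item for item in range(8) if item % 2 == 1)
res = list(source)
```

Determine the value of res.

Step 1: Filter range(8) keeping only odd values:
  item=0: even, excluded
  item=1: odd, included
  item=2: even, excluded
  item=3: odd, included
  item=4: even, excluded
  item=5: odd, included
  item=6: even, excluded
  item=7: odd, included
Therefore res = [1, 3, 5, 7].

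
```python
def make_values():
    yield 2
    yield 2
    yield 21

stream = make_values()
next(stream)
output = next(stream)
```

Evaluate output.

Step 1: make_values() creates a generator.
Step 2: next(stream) yields 2 (consumed and discarded).
Step 3: next(stream) yields 2, assigned to output.
Therefore output = 2.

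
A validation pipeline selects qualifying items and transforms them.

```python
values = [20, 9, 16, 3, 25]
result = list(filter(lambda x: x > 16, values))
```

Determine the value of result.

Step 1: Filter elements > 16:
  20: kept
  9: removed
  16: removed
  3: removed
  25: kept
Therefore result = [20, 25].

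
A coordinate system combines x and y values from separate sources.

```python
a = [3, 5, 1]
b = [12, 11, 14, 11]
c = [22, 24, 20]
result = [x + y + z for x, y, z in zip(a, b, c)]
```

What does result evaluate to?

Step 1: zip three lists (truncates to shortest, len=3):
  3 + 12 + 22 = 37
  5 + 11 + 24 = 40
  1 + 14 + 20 = 35
Therefore result = [37, 40, 35].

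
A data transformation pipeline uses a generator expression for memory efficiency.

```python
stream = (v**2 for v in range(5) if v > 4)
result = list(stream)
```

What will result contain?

Step 1: For range(5), keep v > 4, then square:
  v=0: 0 <= 4, excluded
  v=1: 1 <= 4, excluded
  v=2: 2 <= 4, excluded
  v=3: 3 <= 4, excluded
  v=4: 4 <= 4, excluded
Therefore result = [].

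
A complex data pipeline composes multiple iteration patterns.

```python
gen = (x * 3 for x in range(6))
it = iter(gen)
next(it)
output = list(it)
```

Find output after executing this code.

Step 1: Generator produces [0, 3, 6, 9, 12, 15].
Step 2: next(it) consumes first element (0).
Step 3: list(it) collects remaining: [3, 6, 9, 12, 15].
Therefore output = [3, 6, 9, 12, 15].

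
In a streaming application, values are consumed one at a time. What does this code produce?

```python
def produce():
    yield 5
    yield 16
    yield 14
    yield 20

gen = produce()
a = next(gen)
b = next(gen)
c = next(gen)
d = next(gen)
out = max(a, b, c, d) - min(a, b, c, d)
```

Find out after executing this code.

Step 1: Create generator and consume all values:
  a = next(gen) = 5
  b = next(gen) = 16
  c = next(gen) = 14
  d = next(gen) = 20
Step 2: max = 20, min = 5, out = 20 - 5 = 15.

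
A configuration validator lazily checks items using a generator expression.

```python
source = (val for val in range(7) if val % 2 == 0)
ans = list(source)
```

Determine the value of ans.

Step 1: Filter range(7) keeping only even values:
  val=0: even, included
  val=1: odd, excluded
  val=2: even, included
  val=3: odd, excluded
  val=4: even, included
  val=5: odd, excluded
  val=6: even, included
Therefore ans = [0, 2, 4, 6].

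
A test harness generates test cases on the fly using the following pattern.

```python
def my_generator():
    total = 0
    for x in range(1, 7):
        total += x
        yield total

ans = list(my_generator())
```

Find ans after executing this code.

Step 1: Generator accumulates running sum:
  x=1: total = 1, yield 1
  x=2: total = 3, yield 3
  x=3: total = 6, yield 6
  x=4: total = 10, yield 10
  x=5: total = 15, yield 15
  x=6: total = 21, yield 21
Therefore ans = [1, 3, 6, 10, 15, 21].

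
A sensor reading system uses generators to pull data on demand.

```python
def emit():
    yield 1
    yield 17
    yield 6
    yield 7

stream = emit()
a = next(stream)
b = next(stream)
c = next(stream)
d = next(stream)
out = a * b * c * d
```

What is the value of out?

Step 1: Create generator and consume all values:
  a = next(stream) = 1
  b = next(stream) = 17
  c = next(stream) = 6
  d = next(stream) = 7
Step 2: out = 1 * 17 * 6 * 7 = 714.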